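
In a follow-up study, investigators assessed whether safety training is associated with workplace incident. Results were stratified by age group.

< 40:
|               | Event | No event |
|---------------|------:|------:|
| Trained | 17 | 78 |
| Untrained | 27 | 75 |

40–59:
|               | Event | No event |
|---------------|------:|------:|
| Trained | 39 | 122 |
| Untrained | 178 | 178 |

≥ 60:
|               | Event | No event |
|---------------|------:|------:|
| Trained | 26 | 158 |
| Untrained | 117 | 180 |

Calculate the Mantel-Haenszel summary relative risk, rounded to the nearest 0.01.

RR_MH = Σ(aᵢ·n₀ᵢ/nᵢ) / Σ(cᵢ·n₁ᵢ/nᵢ), with n₁ᵢ = aᵢ+bᵢ (exposed), n₀ᵢ = cᵢ+dᵢ (unexposed), nᵢ = n₁ᵢ+n₀ᵢ.
Stratum 1 (< 40): n₁ = 95, n₀ = 102, n = 197; a·n₀/n = 17·102/197 = 8.8020; c·n₁/n = 27·95/197 = 13.0203
Stratum 2 (40–59): n₁ = 161, n₀ = 356, n = 517; a·n₀/n = 39·356/517 = 26.8549; c·n₁/n = 178·161/517 = 55.4313
Stratum 3 (≥ 60): n₁ = 184, n₀ = 297, n = 481; a·n₀/n = 26·297/481 = 16.0541; c·n₁/n = 117·184/481 = 44.7568
RR_MH = (8.8020 + 26.8549 + 16.0541) / (13.0203 + 55.4313 + 44.7568) = 51.7110 / 113.2084 = 0.45678

0.46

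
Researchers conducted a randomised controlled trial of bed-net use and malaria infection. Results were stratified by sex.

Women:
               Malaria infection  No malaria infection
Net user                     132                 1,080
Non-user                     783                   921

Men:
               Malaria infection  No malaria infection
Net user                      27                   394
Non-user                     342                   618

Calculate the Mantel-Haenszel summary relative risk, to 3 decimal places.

0.223

RR_MH = Σ(aᵢ·n₀ᵢ/nᵢ) / Σ(cᵢ·n₁ᵢ/nᵢ), with n₁ᵢ = aᵢ+bᵢ (exposed), n₀ᵢ = cᵢ+dᵢ (unexposed), nᵢ = n₁ᵢ+n₀ᵢ.
Stratum 1 (Women): n₁ = 1212, n₀ = 1704, n = 2916; a·n₀/n = 132·1704/2916 = 77.1358; c·n₁/n = 783·1212/2916 = 325.4444
Stratum 2 (Men): n₁ = 421, n₀ = 960, n = 1381; a·n₀/n = 27·960/1381 = 18.7690; c·n₁/n = 342·421/1381 = 104.2592
RR_MH = (77.1358 + 18.7690) / (325.4444 + 104.2592) = 95.9048 / 429.7037 = 0.22319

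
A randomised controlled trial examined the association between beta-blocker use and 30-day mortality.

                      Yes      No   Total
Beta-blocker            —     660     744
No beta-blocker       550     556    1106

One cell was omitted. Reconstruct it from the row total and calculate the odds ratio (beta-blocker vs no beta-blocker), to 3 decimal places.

0.129

The missing cell is in the exposed row: 744 − 660 = 84.
So a = 84, b = 660, c = 550, d = 556.
OR = (a·d)/(b·c) = (84 × 556) / (660 × 550) = 46704 / 363000 = 0.12866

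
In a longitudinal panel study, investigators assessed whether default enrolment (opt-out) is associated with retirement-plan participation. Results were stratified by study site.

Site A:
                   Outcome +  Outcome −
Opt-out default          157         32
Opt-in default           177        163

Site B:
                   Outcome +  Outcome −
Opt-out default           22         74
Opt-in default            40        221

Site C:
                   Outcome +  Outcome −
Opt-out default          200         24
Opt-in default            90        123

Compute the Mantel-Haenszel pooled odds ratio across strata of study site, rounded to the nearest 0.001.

4.941

OR_MH = Σ(aᵢdᵢ/nᵢ) / Σ(bᵢcᵢ/nᵢ), where nᵢ is the stratum total.
Stratum 1 (Site A): n = 529; a·d/n = 157·163/529 = 48.3762; b·c/n = 32·177/529 = 10.7070
Stratum 2 (Site B): n = 357; a·d/n = 22·221/357 = 13.6190; b·c/n = 74·40/357 = 8.2913
Stratum 3 (Site C): n = 437; a·d/n = 200·123/437 = 56.2929; b·c/n = 24·90/437 = 4.9428
OR_MH = (48.3762 + 13.6190 + 56.2929) / (10.7070 + 8.2913 + 4.9428) = 118.2881 / 23.9411 = 4.94080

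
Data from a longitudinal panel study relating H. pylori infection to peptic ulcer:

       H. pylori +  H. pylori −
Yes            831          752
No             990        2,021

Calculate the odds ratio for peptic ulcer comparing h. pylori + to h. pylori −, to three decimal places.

2.256

Reading the table with exposure as columns: a = 831 (H. pylori +, case), b = 990 (H. pylori +, non-case), c = 752 (H. pylori −, case), d = 2021.
OR = (a·d)/(b·c) = (831 × 2021) / (990 × 752) = 1679451 / 744480 = 2.25587
The odds of peptic ulcer are about 2.26 times as high in the h. pylori + group.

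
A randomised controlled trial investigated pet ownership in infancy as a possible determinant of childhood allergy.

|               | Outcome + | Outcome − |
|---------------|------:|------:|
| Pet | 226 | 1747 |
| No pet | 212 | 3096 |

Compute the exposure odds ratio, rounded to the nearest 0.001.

1.889

Cells: a = 226, b = 1747, c = 212, d = 3096.
OR = (a·d)/(b·c) = (226 × 3096) / (1747 × 212) = 699696 / 370364 = 1.88921
The odds of childhood allergy are about 1.89 times as high in the pet group.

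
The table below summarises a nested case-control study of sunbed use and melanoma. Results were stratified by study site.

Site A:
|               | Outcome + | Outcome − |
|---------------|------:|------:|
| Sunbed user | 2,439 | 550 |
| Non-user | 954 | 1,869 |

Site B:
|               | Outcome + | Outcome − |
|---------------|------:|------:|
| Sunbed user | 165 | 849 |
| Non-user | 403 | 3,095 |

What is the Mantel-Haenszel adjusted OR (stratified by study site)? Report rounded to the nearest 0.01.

OR_MH = Σ(aᵢdᵢ/nᵢ) / Σ(bᵢcᵢ/nᵢ), where nᵢ is the stratum total.
Stratum 1 (Site A): n = 5812; a·d/n = 2439·1869/5812 = 784.3240; b·c/n = 550·954/5812 = 90.2787
Stratum 2 (Site B): n = 4512; a·d/n = 165·3095/4512 = 113.1815; b·c/n = 849·403/4512 = 75.8305
OR_MH = (784.3240 + 113.1815) / (90.2787 + 75.8305) = 897.5055 / 166.1092 = 5.40311

5.40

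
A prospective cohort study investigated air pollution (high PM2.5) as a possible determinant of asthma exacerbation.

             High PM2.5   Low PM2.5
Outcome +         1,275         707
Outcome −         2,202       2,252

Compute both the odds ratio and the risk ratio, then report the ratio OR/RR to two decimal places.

Reading the table with exposure as columns: a = 1275 (High PM2.5, case), b = 2202 (High PM2.5, non-case), c = 707 (Low PM2.5, case), d = 2252.
OR = (1275·2252)/(2202·707) = 2871300/1556814 = 1.84434
Risk in exposed = 1275/3477 = 0.36670; risk in unexposed = 707/2959 = 0.23893; RR = 1.53473
OR/RR = 1.84434 / 1.53473 = 1.20174
The outcome is not rare, so the OR lies further from 1 than the RR.

1.20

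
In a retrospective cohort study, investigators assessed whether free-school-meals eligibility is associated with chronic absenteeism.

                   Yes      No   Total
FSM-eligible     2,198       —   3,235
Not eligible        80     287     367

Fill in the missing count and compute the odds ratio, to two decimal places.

The missing cell is in the exposed row: 3235 − 2198 = 1037.
So a = 2198, b = 1037, c = 80, d = 287.
OR = (a·d)/(b·c) = (2198 × 287) / (1037 × 80) = 630826 / 82960 = 7.60398

7.60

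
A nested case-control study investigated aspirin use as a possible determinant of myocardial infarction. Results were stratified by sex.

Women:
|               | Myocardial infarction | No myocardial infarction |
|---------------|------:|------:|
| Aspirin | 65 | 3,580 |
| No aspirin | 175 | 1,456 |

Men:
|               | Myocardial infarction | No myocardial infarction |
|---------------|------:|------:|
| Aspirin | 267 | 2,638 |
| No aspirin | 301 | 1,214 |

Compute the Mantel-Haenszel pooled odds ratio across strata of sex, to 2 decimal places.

OR_MH = Σ(aᵢdᵢ/nᵢ) / Σ(bᵢcᵢ/nᵢ), where nᵢ is the stratum total.
Stratum 1 (Women): n = 5276; a·d/n = 65·1456/5276 = 17.9378; b·c/n = 3580·175/5276 = 118.7453
Stratum 2 (Men): n = 4420; a·d/n = 267·1214/4420 = 73.3344; b·c/n = 2638·301/4420 = 179.6466
OR_MH = (17.9378 + 73.3344) / (118.7453 + 179.6466) = 91.2722 / 298.3919 = 0.30588

0.31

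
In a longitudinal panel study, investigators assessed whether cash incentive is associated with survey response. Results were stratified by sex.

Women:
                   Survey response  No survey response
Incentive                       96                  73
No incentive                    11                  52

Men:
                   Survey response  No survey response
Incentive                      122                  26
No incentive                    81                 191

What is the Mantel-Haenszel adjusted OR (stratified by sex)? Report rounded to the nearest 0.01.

9.08

OR_MH = Σ(aᵢdᵢ/nᵢ) / Σ(bᵢcᵢ/nᵢ), where nᵢ is the stratum total.
Stratum 1 (Women): n = 232; a·d/n = 96·52/232 = 21.5172; b·c/n = 73·11/232 = 3.4612
Stratum 2 (Men): n = 420; a·d/n = 122·191/420 = 55.4810; b·c/n = 26·81/420 = 5.0143
OR_MH = (21.5172 + 55.4810) / (3.4612 + 5.0143) = 76.9982 / 8.4755 = 9.08480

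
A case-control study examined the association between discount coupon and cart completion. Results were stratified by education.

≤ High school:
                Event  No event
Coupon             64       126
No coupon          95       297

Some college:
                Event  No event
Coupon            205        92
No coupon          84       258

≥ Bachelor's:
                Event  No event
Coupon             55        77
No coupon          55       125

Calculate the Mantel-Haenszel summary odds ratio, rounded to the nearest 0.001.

OR_MH = Σ(aᵢdᵢ/nᵢ) / Σ(bᵢcᵢ/nᵢ), where nᵢ is the stratum total.
Stratum 1 (≤ High school): n = 582; a·d/n = 64·297/582 = 32.6598; b·c/n = 126·95/582 = 20.5670
Stratum 2 (Some college): n = 639; a·d/n = 205·258/639 = 82.7700; b·c/n = 92·84/639 = 12.0939
Stratum 3 (≥ Bachelor's): n = 312; a·d/n = 55·125/312 = 22.0353; b·c/n = 77·55/312 = 13.5737
OR_MH = (32.6598 + 82.7700 + 22.0353) / (20.5670 + 12.0939 + 13.5737) = 137.4650 / 46.2346 = 2.97320

2.973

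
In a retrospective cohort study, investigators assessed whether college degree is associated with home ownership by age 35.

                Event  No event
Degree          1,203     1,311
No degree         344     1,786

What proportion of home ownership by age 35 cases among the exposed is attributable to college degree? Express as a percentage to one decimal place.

Cells: a = 1203, b = 1311, c = 344, d = 1786.
Risk in exposed = 1203/2514 = 0.47852; risk in unexposed = 344/2130 = 0.16150.
RR = 0.47852/0.16150 = 2.96293
AR% = (RR − 1)/RR × 100 = (2.96293 − 1)/2.96293 × 100 = 66.2496%

66.2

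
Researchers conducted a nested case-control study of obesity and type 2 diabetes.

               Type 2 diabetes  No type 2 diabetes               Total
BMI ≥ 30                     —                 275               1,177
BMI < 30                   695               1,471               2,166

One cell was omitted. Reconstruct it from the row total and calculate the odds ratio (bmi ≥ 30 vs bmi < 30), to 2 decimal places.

6.94

The missing cell is in the exposed row: 1177 − 275 = 902.
So a = 902, b = 275, c = 695, d = 1471.
OR = (a·d)/(b·c) = (902 × 1471) / (275 × 695) = 1326842 / 191125 = 6.94227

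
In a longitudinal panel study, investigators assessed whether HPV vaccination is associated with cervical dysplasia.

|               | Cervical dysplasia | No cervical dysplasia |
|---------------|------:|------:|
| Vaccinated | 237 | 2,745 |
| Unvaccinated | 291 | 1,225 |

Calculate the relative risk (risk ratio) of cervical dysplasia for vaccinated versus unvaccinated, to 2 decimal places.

0.41

Cells: a = 237, b = 2745, c = 291, d = 1225.
Risk in exposed = 237/2982 = 0.07948; risk in unexposed = 291/1516 = 0.19195.
RR = 0.07948 / 0.19195 = 0.41404
The risk is 59% lower among the exposed than among the unexposed.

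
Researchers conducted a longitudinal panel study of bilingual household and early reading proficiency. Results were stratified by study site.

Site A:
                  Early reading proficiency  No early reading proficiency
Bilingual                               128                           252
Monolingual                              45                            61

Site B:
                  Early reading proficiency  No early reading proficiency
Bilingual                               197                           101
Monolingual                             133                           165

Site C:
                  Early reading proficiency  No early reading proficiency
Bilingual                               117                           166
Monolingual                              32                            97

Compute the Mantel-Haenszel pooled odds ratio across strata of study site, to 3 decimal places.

1.670

OR_MH = Σ(aᵢdᵢ/nᵢ) / Σ(bᵢcᵢ/nᵢ), where nᵢ is the stratum total.
Stratum 1 (Site A): n = 486; a·d/n = 128·61/486 = 16.0658; b·c/n = 252·45/486 = 23.3333
Stratum 2 (Site B): n = 596; a·d/n = 197·165/596 = 54.5386; b·c/n = 101·133/596 = 22.5386
Stratum 3 (Site C): n = 412; a·d/n = 117·97/412 = 27.5461; b·c/n = 166·32/412 = 12.8932
OR_MH = (16.0658 + 54.5386 + 27.5461) / (23.3333 + 22.5386 + 12.8932) = 98.1506 / 58.7651 = 1.67022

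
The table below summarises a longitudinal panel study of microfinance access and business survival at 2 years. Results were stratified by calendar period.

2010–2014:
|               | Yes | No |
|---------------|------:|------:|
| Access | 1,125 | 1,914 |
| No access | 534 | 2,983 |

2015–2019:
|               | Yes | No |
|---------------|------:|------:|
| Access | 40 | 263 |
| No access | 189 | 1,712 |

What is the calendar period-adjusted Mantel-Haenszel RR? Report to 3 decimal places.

RR_MH = Σ(aᵢ·n₀ᵢ/nᵢ) / Σ(cᵢ·n₁ᵢ/nᵢ), with n₁ᵢ = aᵢ+bᵢ (exposed), n₀ᵢ = cᵢ+dᵢ (unexposed), nᵢ = n₁ᵢ+n₀ᵢ.
Stratum 1 (2010–2014): n₁ = 3039, n₀ = 3517, n = 6556; a·n₀/n = 1125·3517/6556 = 603.5121; c·n₁/n = 534·3039/6556 = 247.5329
Stratum 2 (2015–2019): n₁ = 303, n₀ = 1901, n = 2204; a·n₀/n = 40·1901/2204 = 34.5009; c·n₁/n = 189·303/2204 = 25.9832
RR_MH = (603.5121 + 34.5009) / (247.5329 + 25.9832) = 638.0130 / 273.5162 = 2.33263

2.333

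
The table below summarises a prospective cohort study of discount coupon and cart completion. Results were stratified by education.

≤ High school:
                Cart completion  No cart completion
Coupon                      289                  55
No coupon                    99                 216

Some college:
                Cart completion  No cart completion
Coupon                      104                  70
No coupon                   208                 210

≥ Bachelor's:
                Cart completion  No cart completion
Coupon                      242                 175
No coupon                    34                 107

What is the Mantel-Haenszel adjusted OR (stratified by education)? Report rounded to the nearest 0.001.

OR_MH = Σ(aᵢdᵢ/nᵢ) / Σ(bᵢcᵢ/nᵢ), where nᵢ is the stratum total.
Stratum 1 (≤ High school): n = 659; a·d/n = 289·216/659 = 94.7253; b·c/n = 55·99/659 = 8.2625
Stratum 2 (Some college): n = 592; a·d/n = 104·210/592 = 36.8919; b·c/n = 70·208/592 = 24.5946
Stratum 3 (≥ Bachelor's): n = 558; a·d/n = 242·107/558 = 46.4050; b·c/n = 175·34/558 = 10.6631
OR_MH = (94.7253 + 36.8919 + 46.4050) / (8.2625 + 24.5946 + 10.6631) = 178.0223 / 43.5202 = 4.09057

4.091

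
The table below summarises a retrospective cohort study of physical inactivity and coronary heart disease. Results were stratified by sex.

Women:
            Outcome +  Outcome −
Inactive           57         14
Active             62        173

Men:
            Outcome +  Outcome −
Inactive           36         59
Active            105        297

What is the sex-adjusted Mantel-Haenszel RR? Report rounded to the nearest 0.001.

RR_MH = Σ(aᵢ·n₀ᵢ/nᵢ) / Σ(cᵢ·n₁ᵢ/nᵢ), with n₁ᵢ = aᵢ+bᵢ (exposed), n₀ᵢ = cᵢ+dᵢ (unexposed), nᵢ = n₁ᵢ+n₀ᵢ.
Stratum 1 (Women): n₁ = 71, n₀ = 235, n = 306; a·n₀/n = 57·235/306 = 43.7745; c·n₁/n = 62·71/306 = 14.3856
Stratum 2 (Men): n₁ = 95, n₀ = 402, n = 497; a·n₀/n = 36·402/497 = 29.1187; c·n₁/n = 105·95/497 = 20.0704
RR_MH = (43.7745 + 29.1187) / (14.3856 + 20.0704) = 72.8932 / 34.4560 = 2.11554

2.116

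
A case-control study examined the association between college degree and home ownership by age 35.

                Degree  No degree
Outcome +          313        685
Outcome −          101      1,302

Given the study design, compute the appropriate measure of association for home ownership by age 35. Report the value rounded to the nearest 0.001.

5.890

Reading the table with exposure as columns: a = 313 (Degree, case), b = 101 (Degree, non-case), c = 685 (No degree, case), d = 1302.
This is a case-control study: participants were sampled on outcome status, so risks in the source population cannot be estimated directly — relative risk is not valid here. The odds ratio is the appropriate measure.
OR = (a·d)/(b·c) = (313 × 1302) / (101 × 685) = 407526 / 69185 = 5.89038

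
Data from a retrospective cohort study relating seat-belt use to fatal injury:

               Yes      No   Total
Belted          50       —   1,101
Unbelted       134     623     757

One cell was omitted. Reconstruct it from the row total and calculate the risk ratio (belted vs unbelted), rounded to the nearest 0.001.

The missing cell is in the exposed row: 1101 − 50 = 1051.
So a = 50, b = 1051, c = 134, d = 623.
RR = [a/(a+b)] / [c/(c+d)] = (50/1101) / (134/757) = 0.04541/0.17701 = 0.25655

0.257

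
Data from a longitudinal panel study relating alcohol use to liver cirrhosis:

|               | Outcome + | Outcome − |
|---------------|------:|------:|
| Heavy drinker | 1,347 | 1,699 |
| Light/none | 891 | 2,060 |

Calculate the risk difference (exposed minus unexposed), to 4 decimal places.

0.1403

Cells: a = 1347, b = 1699, c = 891, d = 2060.
Risk in exposed = 1347/3046 = 0.442219; risk in unexposed = 891/2951 = 0.301932.
Risk difference = 0.442219 − 0.301932 = 0.140288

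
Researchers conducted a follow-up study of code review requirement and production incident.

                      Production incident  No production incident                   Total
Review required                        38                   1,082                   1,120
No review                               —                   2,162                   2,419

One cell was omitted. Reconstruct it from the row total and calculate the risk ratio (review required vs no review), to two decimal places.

0.32

The missing cell is in the unexposed row: 2419 − 2162 = 257.
So a = 38, b = 1082, c = 257, d = 2162.
RR = [a/(a+b)] / [c/(c+d)] = (38/1120) / (257/2419) = 0.03393/0.10624 = 0.31935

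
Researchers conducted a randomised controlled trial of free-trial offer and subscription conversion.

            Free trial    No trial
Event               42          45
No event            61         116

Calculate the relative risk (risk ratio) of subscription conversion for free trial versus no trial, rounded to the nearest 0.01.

1.46

Reading the table with exposure as columns: a = 42 (Free trial, case), b = 61 (Free trial, non-case), c = 45 (No trial, case), d = 116.
Risk in exposed = 42/103 = 0.40777; risk in unexposed = 45/161 = 0.27950.
RR = 0.40777 / 0.27950 = 1.45890
The risk among the exposed is 1.46 times that among the unexposed.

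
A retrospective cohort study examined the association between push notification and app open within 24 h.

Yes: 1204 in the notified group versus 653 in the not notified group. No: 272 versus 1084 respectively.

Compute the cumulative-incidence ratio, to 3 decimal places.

From the description: a = 1204, b = 272, c = 653, d = 1084.
Risk in exposed = 1204/1476 = 0.81572; risk in unexposed = 653/1737 = 0.37594.
RR = 0.81572 / 0.37594 = 2.16984
The risk among the exposed is 2.17 times that among the unexposed.

2.170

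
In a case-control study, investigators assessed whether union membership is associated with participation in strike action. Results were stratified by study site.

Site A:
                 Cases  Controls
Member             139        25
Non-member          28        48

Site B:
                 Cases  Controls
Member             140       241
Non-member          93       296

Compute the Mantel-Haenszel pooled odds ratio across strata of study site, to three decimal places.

2.549

OR_MH = Σ(aᵢdᵢ/nᵢ) / Σ(bᵢcᵢ/nᵢ), where nᵢ is the stratum total.
Stratum 1 (Site A): n = 240; a·d/n = 139·48/240 = 27.8000; b·c/n = 25·28/240 = 2.9167
Stratum 2 (Site B): n = 770; a·d/n = 140·296/770 = 53.8182; b·c/n = 241·93/770 = 29.1078
OR_MH = (27.8000 + 53.8182) / (2.9167 + 29.1078) = 81.6182 / 32.0245 = 2.54862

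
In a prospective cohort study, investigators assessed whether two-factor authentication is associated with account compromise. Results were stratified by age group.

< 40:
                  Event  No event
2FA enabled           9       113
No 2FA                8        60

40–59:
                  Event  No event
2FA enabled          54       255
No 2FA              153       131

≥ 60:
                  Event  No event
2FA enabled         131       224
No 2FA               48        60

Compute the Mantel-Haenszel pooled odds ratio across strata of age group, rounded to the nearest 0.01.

0.34

OR_MH = Σ(aᵢdᵢ/nᵢ) / Σ(bᵢcᵢ/nᵢ), where nᵢ is the stratum total.
Stratum 1 (< 40): n = 190; a·d/n = 9·60/190 = 2.8421; b·c/n = 113·8/190 = 4.7579
Stratum 2 (40–59): n = 593; a·d/n = 54·131/593 = 11.9292; b·c/n = 255·153/593 = 65.7926
Stratum 3 (≥ 60): n = 463; a·d/n = 131·60/463 = 16.9762; b·c/n = 224·48/463 = 23.2225
OR_MH = (2.8421 + 11.9292 + 16.9762) / (4.7579 + 65.7926 + 23.2225) = 31.7475 / 93.7729 = 0.33856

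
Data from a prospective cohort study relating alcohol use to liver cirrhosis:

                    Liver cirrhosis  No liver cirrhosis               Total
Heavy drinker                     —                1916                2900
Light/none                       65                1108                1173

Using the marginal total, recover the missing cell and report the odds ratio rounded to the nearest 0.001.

8.754

The missing cell is in the exposed row: 2900 − 1916 = 984.
So a = 984, b = 1916, c = 65, d = 1108.
OR = (a·d)/(b·c) = (984 × 1108) / (1916 × 65) = 1090272 / 124540 = 8.75439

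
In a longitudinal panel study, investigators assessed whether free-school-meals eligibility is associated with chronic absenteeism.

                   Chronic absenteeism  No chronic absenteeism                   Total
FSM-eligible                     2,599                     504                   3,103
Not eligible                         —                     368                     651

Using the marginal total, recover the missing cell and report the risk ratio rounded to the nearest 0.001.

The missing cell is in the unexposed row: 651 − 368 = 283.
So a = 2599, b = 504, c = 283, d = 368.
RR = [a/(a+b)] / [c/(c+d)] = (2599/3103) / (283/651) = 0.83758/0.43472 = 1.92672

1.927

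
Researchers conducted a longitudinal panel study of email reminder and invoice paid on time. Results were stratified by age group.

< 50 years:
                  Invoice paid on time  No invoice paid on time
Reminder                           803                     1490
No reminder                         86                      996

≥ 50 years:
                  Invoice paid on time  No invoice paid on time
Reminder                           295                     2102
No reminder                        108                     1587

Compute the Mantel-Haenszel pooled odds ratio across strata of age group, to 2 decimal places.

OR_MH = Σ(aᵢdᵢ/nᵢ) / Σ(bᵢcᵢ/nᵢ), where nᵢ is the stratum total.
Stratum 1 (< 50 years): n = 3375; a·d/n = 803·996/3375 = 236.9742; b·c/n = 1490·86/3375 = 37.9674
Stratum 2 (≥ 50 years): n = 4092; a·d/n = 295·1587/4092 = 114.4098; b·c/n = 2102·108/4092 = 55.4780
OR_MH = (236.9742 + 114.4098) / (37.9674 + 55.4780) = 351.3840 / 93.4454 = 3.76031

3.76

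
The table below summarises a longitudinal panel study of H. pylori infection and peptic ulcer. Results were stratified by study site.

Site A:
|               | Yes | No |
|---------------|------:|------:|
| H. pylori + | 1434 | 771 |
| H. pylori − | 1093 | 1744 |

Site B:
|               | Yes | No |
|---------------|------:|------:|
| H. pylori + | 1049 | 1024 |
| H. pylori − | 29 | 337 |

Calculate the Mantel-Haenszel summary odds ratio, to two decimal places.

3.57

OR_MH = Σ(aᵢdᵢ/nᵢ) / Σ(bᵢcᵢ/nᵢ), where nᵢ is the stratum total.
Stratum 1 (Site A): n = 5042; a·d/n = 1434·1744/5042 = 496.0127; b·c/n = 771·1093/5042 = 167.1367
Stratum 2 (Site B): n = 2439; a·d/n = 1049·337/2439 = 144.9418; b·c/n = 1024·29/2439 = 12.1755
OR_MH = (496.0127 + 144.9418) / (167.1367 + 12.1755) = 640.9545 / 179.3121 = 3.57452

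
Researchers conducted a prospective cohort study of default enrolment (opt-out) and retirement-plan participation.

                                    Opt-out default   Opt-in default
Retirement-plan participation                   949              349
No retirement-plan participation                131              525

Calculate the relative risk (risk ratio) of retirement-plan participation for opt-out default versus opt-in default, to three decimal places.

Reading the table with exposure as columns: a = 949 (Opt-out default, case), b = 131 (Opt-out default, non-case), c = 349 (Opt-in default, case), d = 525.
Risk in exposed = 949/1080 = 0.87870; risk in unexposed = 349/874 = 0.39931.
RR = 0.87870 / 0.39931 = 2.20054
The risk among the exposed is 2.20 times that among the unexposed.

2.201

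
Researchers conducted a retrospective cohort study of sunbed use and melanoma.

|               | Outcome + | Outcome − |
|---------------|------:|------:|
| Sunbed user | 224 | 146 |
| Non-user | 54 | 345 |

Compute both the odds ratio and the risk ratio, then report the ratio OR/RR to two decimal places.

Cells: a = 224, b = 146, c = 54, d = 345.
OR = (224·345)/(146·54) = 77280/7884 = 9.80213
Risk in exposed = 224/370 = 0.60541; risk in unexposed = 54/399 = 0.13534; RR = 4.47327
OR/RR = 9.80213 / 4.47327 = 2.19127
The outcome is not rare, so the OR lies further from 1 than the RR.

2.19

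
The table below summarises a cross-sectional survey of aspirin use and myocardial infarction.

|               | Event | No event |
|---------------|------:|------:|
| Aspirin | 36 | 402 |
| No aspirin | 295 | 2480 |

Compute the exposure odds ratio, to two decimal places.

Cells: a = 36, b = 402, c = 295, d = 2480.
OR = (a·d)/(b·c) = (36 × 2480) / (402 × 295) = 89280 / 118590 = 0.75285
Exposure is associated with lower odds of myocardial infarction (OR = 0.75 < 1).

0.75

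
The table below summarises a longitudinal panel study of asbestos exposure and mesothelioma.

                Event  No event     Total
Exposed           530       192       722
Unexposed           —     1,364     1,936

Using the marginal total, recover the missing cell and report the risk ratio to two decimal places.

2.48

The missing cell is in the unexposed row: 1936 − 1364 = 572.
So a = 530, b = 192, c = 572, d = 1364.
RR = [a/(a+b)] / [c/(c+d)] = (530/722) / (572/1936) = 0.73407/0.29545 = 2.48455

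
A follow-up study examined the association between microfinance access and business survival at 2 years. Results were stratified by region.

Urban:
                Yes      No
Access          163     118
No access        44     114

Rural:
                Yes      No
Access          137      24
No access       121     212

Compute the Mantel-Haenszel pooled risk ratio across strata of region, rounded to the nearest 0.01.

2.23

RR_MH = Σ(aᵢ·n₀ᵢ/nᵢ) / Σ(cᵢ·n₁ᵢ/nᵢ), with n₁ᵢ = aᵢ+bᵢ (exposed), n₀ᵢ = cᵢ+dᵢ (unexposed), nᵢ = n₁ᵢ+n₀ᵢ.
Stratum 1 (Urban): n₁ = 281, n₀ = 158, n = 439; a·n₀/n = 163·158/439 = 58.6651; c·n₁/n = 44·281/439 = 28.1640
Stratum 2 (Rural): n₁ = 161, n₀ = 333, n = 494; a·n₀/n = 137·333/494 = 92.3502; c·n₁/n = 121·161/494 = 39.4352
RR_MH = (58.6651 + 92.3502) / (28.1640 + 39.4352) = 151.0154 / 67.5992 = 2.23398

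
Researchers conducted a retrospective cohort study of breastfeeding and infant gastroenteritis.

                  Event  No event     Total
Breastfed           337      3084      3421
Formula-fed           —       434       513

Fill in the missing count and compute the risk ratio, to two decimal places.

The missing cell is in the unexposed row: 513 − 434 = 79.
So a = 337, b = 3084, c = 79, d = 434.
RR = [a/(a+b)] / [c/(c+d)] = (337/3421) / (79/513) = 0.09851/0.15400 = 0.63969

0.64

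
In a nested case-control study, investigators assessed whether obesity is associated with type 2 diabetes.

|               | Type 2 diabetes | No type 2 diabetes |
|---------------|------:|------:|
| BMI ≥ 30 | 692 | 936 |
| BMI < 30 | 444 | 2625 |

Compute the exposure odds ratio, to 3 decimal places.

Cells: a = 692, b = 936, c = 444, d = 2625.
OR = (a·d)/(b·c) = (692 × 2625) / (936 × 444) = 1816500 / 415584 = 4.37096
The odds of type 2 diabetes are about 4.37 times as high in the bmi ≥ 30 group.

4.371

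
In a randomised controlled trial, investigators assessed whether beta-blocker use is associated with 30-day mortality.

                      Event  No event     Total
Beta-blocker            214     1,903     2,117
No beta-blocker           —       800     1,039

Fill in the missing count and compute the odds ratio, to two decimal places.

The missing cell is in the unexposed row: 1039 − 800 = 239.
So a = 214, b = 1903, c = 239, d = 800.
OR = (a·d)/(b·c) = (214 × 800) / (1903 × 239) = 171200 / 454817 = 0.37642

0.38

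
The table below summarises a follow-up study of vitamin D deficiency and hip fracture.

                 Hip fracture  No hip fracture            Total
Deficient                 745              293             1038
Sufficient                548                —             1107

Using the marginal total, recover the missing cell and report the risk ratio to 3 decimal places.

The missing cell is in the unexposed row: 1107 − 548 = 559.
So a = 745, b = 293, c = 548, d = 559.
RR = [a/(a+b)] / [c/(c+d)] = (745/1038) / (548/1107) = 0.71773/0.49503 = 1.44986

1.450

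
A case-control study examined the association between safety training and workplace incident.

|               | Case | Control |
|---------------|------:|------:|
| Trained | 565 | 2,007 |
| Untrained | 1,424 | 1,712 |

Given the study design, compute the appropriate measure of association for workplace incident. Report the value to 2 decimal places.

0.34

Cells: a = 565, b = 2007, c = 1424, d = 1712.
This is a case-control study: participants were sampled on outcome status, so risks in the source population cannot be estimated directly — relative risk is not valid here. The odds ratio is the appropriate measure.
OR = (a·d)/(b·c) = (565 × 1712) / (2007 × 1424) = 967280 / 2857968 = 0.33845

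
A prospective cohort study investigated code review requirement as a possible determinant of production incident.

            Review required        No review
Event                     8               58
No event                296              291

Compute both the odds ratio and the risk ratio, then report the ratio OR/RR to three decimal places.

0.856

Reading the table with exposure as columns: a = 8 (Review required, case), b = 296 (Review required, non-case), c = 58 (No review, case), d = 291.
OR = (8·291)/(296·58) = 2328/17168 = 0.13560
Risk in exposed = 8/304 = 0.02632; risk in unexposed = 58/349 = 0.16619; RR = 0.15835
OR/RR = 0.13560 / 0.15835 = 0.85635
The outcome is not rare, so the OR lies further from 1 than the RR.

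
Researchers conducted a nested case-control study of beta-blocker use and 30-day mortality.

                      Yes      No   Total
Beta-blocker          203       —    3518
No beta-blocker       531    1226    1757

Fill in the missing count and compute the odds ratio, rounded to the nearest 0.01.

The missing cell is in the exposed row: 3518 − 203 = 3315.
So a = 203, b = 3315, c = 531, d = 1226.
OR = (a·d)/(b·c) = (203 × 1226) / (3315 × 531) = 248878 / 1760265 = 0.14139

0.14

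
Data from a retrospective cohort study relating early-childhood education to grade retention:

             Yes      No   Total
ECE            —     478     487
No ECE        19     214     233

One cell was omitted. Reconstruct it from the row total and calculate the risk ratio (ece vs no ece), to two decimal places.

The missing cell is in the exposed row: 487 − 478 = 9.
So a = 9, b = 478, c = 19, d = 214.
RR = [a/(a+b)] / [c/(c+d)] = (9/487) / (19/233) = 0.01848/0.08155 = 0.22663

0.23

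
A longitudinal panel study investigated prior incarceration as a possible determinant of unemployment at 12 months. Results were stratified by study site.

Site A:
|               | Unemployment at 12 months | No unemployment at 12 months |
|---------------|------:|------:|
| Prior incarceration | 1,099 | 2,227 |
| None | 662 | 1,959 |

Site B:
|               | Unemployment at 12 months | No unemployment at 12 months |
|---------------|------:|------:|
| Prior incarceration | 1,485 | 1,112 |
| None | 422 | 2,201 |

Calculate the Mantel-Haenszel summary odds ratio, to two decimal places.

2.93

OR_MH = Σ(aᵢdᵢ/nᵢ) / Σ(bᵢcᵢ/nᵢ), where nᵢ is the stratum total.
Stratum 1 (Site A): n = 5947; a·d/n = 1099·1959/5947 = 362.0214; b·c/n = 2227·662/5947 = 247.9021
Stratum 2 (Site B): n = 5220; a·d/n = 1485·2201/5220 = 626.1466; b·c/n = 1112·422/5220 = 89.8973
OR_MH = (362.0214 + 626.1466) / (247.9021 + 89.8973) = 988.1679 / 337.7995 = 2.92531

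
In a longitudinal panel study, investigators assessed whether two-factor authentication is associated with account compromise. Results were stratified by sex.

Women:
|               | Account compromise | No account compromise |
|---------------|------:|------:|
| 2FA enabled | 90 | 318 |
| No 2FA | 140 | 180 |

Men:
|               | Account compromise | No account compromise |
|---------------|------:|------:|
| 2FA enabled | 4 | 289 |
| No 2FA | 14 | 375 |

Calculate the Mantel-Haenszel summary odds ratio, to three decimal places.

OR_MH = Σ(aᵢdᵢ/nᵢ) / Σ(bᵢcᵢ/nᵢ), where nᵢ is the stratum total.
Stratum 1 (Women): n = 728; a·d/n = 90·180/728 = 22.2527; b·c/n = 318·140/728 = 61.1538
Stratum 2 (Men): n = 682; a·d/n = 4·375/682 = 2.1994; b·c/n = 289·14/682 = 5.9326
OR_MH = (22.2527 + 2.1994) / (61.1538 + 5.9326) = 24.4522 / 67.0864 = 0.36449

0.364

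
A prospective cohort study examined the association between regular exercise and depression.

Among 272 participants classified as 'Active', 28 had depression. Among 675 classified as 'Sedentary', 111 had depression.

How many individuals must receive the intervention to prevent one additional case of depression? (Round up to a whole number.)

Risk in treated group = 28/272 = 0.10294; risk in control = 111/675 = 0.16444.
Absolute risk reduction = 0.16444 − 0.10294 = 0.06150
NNT = 1 / ARR = 1 / 0.06150 = 16.259 → round up → 17

17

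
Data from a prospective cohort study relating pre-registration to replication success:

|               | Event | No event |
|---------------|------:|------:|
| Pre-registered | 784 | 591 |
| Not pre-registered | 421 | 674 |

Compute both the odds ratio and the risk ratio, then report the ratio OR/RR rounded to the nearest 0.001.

1.432

Cells: a = 784, b = 591, c = 421, d = 674.
OR = (784·674)/(591·421) = 528416/248811 = 2.12376
Risk in exposed = 784/1375 = 0.57018; risk in unexposed = 421/1095 = 0.38447; RR = 1.48301
OR/RR = 2.12376 / 1.48301 = 1.43206
The outcome is not rare, so the OR lies further from 1 than the RR.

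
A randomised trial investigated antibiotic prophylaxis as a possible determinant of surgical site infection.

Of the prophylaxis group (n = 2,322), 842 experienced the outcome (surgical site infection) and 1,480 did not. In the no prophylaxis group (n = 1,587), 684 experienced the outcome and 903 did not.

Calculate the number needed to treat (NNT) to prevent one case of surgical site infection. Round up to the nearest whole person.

Risk in treated group = 842/2322 = 0.36262; risk in control = 684/1587 = 0.43100.
Absolute risk reduction = 0.43100 − 0.36262 = 0.06838
NNT = 1 / ARR = 1 / 0.06838 = 14.623 → round up → 15

15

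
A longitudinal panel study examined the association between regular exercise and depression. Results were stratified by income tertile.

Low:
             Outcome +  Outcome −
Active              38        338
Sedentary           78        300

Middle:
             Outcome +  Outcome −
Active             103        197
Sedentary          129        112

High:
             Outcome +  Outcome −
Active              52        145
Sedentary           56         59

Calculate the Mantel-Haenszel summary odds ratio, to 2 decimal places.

0.43

OR_MH = Σ(aᵢdᵢ/nᵢ) / Σ(bᵢcᵢ/nᵢ), where nᵢ is the stratum total.
Stratum 1 (Low): n = 754; a·d/n = 38·300/754 = 15.1194; b·c/n = 338·78/754 = 34.9655
Stratum 2 (Middle): n = 541; a·d/n = 103·112/541 = 21.3235; b·c/n = 197·129/541 = 46.9741
Stratum 3 (High): n = 312; a·d/n = 52·59/312 = 9.8333; b·c/n = 145·56/312 = 26.0256
OR_MH = (15.1194 + 21.3235 + 9.8333) / (34.9655 + 46.9741 + 26.0256) = 46.2762 / 107.9653 = 0.42862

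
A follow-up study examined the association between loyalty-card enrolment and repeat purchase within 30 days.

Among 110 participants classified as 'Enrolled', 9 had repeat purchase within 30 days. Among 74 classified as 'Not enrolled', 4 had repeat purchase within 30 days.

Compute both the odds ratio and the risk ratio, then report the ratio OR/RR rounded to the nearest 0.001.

From the description: a = 9, b = 101, c = 4, d = 70.
OR = (9·70)/(101·4) = 630/404 = 1.55941
Risk in exposed = 9/110 = 0.08182; risk in unexposed = 4/74 = 0.05405; RR = 1.51364
OR/RR = 1.55941 / 1.51364 = 1.03024
The outcome is rare in both groups, so OR ≈ RR (ratio near 1).

1.030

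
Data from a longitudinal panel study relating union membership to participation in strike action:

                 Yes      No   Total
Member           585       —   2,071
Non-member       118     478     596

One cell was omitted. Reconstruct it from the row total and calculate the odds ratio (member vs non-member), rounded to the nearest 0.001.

1.595

The missing cell is in the exposed row: 2071 − 585 = 1486.
So a = 585, b = 1486, c = 118, d = 478.
OR = (a·d)/(b·c) = (585 × 478) / (1486 × 118) = 279630 / 175348 = 1.59471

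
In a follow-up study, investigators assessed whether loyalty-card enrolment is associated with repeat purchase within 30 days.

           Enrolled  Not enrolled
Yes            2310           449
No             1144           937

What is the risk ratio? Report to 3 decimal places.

Reading the table with exposure as columns: a = 2310 (Enrolled, case), b = 1144 (Enrolled, non-case), c = 449 (Not enrolled, case), d = 937.
Risk in exposed = 2310/3454 = 0.66879; risk in unexposed = 449/1386 = 0.32395.
RR = 0.66879 / 0.32395 = 2.06446
The risk among the exposed is 2.06 times that among the unexposed.

2.064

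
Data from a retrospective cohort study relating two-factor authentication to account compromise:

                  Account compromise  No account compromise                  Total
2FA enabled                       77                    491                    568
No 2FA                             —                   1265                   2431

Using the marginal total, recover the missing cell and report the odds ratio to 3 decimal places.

The missing cell is in the unexposed row: 2431 − 1265 = 1166.
So a = 77, b = 491, c = 1166, d = 1265.
OR = (a·d)/(b·c) = (77 × 1265) / (491 × 1166) = 97405 / 572506 = 0.17014

0.170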